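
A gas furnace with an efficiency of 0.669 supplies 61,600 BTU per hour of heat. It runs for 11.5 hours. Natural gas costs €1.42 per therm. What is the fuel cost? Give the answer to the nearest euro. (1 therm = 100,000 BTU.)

€15

Heat delivered = 61,600 BTU/h × 11.5 h = 708,400 BTU
Gas input = 708,400 / 0.669 = 1,058,894 BTU
= 1,058,894 / 100,000 = 10.59 therm
Cost = 10.59 × €1.42/therm = €15.04 ≈ €15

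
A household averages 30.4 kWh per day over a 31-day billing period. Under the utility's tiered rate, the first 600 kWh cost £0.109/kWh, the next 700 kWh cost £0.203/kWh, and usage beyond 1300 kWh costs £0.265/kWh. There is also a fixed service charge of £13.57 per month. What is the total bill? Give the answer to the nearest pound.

Usage = 30.4 kWh/day × 31 days = 942.4 kWh
First 600 kWh × £0.109 = £65.40
Next 342.4 kWh × £0.203 = £69.51
Remaining tier: 0 kWh (not reached)
Energy charge = £134.91; + service £13.57 = £148.48 ≈ £148

£148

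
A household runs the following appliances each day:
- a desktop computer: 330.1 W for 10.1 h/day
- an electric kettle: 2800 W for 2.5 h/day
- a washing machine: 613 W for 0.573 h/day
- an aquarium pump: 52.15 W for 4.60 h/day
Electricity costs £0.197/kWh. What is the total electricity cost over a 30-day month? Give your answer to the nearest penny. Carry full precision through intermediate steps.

desktop computer: 330.1 W × 10.1 h × 30 d = 100,020 Wh = 100 kWh
electric kettle: 2800 W × 2.5 h × 30 d = 210,000 Wh = 210 kWh
washing machine: 613 W × 0.573 h × 30 d = 10,537 Wh = 10.54 kWh
aquarium pump: 52.15 W × 4.60 h × 30 d = 7,197 Wh = 7.197 kWh
Total energy = 100 + 210 + 10.54 + 7.197 = 327.8 kWh
Cost = 327.8 kWh × £0.197 = £64.57

£64.57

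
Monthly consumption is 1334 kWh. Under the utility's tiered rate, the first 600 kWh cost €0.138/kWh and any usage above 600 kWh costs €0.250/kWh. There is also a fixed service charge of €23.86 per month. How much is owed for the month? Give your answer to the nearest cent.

€290.16

First 600 kWh × €0.138 = €82.80
Remaining 734 kWh × €0.250 = €183.50
Energy charge = €266.30; + service €23.86 = €290.16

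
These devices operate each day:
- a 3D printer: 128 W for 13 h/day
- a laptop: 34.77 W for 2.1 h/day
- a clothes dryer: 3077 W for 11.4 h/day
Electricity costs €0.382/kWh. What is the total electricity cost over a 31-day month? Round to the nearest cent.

3D printer: 128 W × 13 h × 31 d = 51,584 Wh = 51.58 kWh
laptop: 34.77 W × 2.1 h × 31 d = 2,264 Wh = 2.264 kWh
clothes dryer: 3077 W × 11.4 h × 31 d = 1,087,412 Wh = 1,087 kWh
Total energy = 51.58 + 2.264 + 1,087 = 1,141 kWh
Cost = 1,141 kWh × €0.382 = €435.96

€435.96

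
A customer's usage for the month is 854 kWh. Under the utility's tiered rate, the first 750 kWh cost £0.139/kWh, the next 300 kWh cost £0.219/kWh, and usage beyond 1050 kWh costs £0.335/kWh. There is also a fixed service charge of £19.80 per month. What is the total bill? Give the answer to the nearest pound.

First 750 kWh × £0.139 = £104.25
Next 104 kWh × £0.219 = £22.78
Remaining tier: 0 kWh (not reached)
Energy charge = £127.03; + service £19.80 = £146.83 ≈ £147

£147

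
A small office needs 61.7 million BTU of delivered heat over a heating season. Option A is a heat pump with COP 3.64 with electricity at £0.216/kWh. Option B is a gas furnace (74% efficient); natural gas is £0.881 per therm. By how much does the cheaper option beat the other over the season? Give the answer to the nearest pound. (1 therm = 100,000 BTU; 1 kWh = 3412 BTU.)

Heat load = 61.7 × 10⁶ BTU = 61,700,000 BTU
Gas: input = 61,700,000 / 0.74 = 83,378,378 BTU = 833.8 therm → 833.8 × £0.881 = £734.56
Heat pump: 61,700,000 BTU / 3412 = 18,080 kWh heat; / 3.64 = 4,968 kWh in → × £0.216 = £1,073.07
Difference = |£734.56 − £1,073.07| = £338.51 ≈ £339

£339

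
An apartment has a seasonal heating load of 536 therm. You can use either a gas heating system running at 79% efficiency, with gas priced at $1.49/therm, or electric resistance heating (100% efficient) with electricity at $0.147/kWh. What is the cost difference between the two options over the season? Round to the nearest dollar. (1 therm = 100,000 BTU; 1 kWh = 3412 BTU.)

Heat load = 536 therm × 100,000 = 53,600,000 BTU
Gas: input = 53,600,000 / 0.790 = 67,848,101 BTU = 678.5 therm → 678.5 × $1.49 = $1,010.94
Electric: 53,600,000 BTU / 3412 = 15,710 kWh → × $0.147 = $2,309.26
Difference = |$1,010.94 − $2,309.26| = $1,298.32 ≈ $1298

$1298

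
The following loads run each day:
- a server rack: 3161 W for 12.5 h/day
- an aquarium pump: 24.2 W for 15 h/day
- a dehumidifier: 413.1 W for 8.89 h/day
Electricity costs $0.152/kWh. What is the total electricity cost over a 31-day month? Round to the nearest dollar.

$205

server rack: 3161 W × 12.5 h × 31 d = 1,224,888 Wh = 1,225 kWh
aquarium pump: 24.2 W × 15 h × 31 d = 11,253 Wh = 11.25 kWh
dehumidifier: 413.1 W × 8.89 h × 31 d = 113,846 Wh = 113.8 kWh
Total energy = 1,225 + 11.25 + 113.8 = 1,350 kWh
Cost = 1,350 kWh × $0.152 = $205.20 ≈ $205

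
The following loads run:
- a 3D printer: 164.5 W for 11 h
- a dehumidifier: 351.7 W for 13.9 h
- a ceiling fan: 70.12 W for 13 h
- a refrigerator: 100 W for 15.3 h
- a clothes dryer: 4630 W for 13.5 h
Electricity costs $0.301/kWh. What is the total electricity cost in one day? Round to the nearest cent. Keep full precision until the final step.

$21.57

3D printer: 164.5 W × 11 h = 1,810 Wh = 1.81 kWh
dehumidifier: 351.7 W × 13.9 h = 4,889 Wh = 4.889 kWh
ceiling fan: 70.12 W × 13 h = 912 Wh = 0.9116 kWh
refrigerator: 100 W × 15.3 h = 1,530 Wh = 1.53 kWh
clothes dryer: 4630 W × 13.5 h = 62,505 Wh = 62.51 kWh
Total energy = 1.81 + 4.889 + 0.9116 + 1.53 + 62.51 = 71.64 kWh
Cost = 71.64 kWh × $0.301 = $21.57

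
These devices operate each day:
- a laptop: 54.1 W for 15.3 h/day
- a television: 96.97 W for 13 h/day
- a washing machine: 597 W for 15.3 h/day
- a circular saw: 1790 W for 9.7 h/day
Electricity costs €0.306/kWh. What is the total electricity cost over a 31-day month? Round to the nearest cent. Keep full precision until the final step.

€271.16

laptop: 54.1 W × 15.3 h × 31 d = 25,660 Wh = 25.66 kWh
television: 96.97 W × 13 h × 31 d = 39,079 Wh = 39.08 kWh
washing machine: 597 W × 15.3 h × 31 d = 283,157 Wh = 283.2 kWh
circular saw: 1790 W × 9.7 h × 31 d = 538,253 Wh = 538.3 kWh
Total energy = 25.66 + 39.08 + 283.2 + 538.3 = 886.1 kWh
Cost = 886.1 kWh × €0.306 = €271.16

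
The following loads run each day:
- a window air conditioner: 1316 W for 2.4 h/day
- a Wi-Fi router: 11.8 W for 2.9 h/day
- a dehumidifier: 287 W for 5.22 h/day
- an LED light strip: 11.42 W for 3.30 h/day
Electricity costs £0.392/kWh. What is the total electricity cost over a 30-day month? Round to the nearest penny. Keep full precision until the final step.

£55.61

window air conditioner: 1316 W × 2.4 h × 30 d = 94,752 Wh = 94.75 kWh
Wi-Fi router: 11.8 W × 2.9 h × 30 d = 1,027 Wh = 1.027 kWh
dehumidifier: 287 W × 5.22 h × 30 d = 44,944 Wh = 44.94 kWh
LED light strip: 11.42 W × 3.30 h × 30 d = 1,131 Wh = 1.131 kWh
Total energy = 94.75 + 1.027 + 44.94 + 1.131 = 141.9 kWh
Cost = 141.9 kWh × £0.392 = £55.61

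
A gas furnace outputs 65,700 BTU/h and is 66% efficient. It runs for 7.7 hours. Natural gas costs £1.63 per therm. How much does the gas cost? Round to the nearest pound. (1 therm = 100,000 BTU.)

£12

Heat delivered = 65,700 BTU/h × 7.7 h = 505,890 BTU
Gas input = 505,890 / 0.66 = 766,500 BTU
= 766,500 / 100,000 = 7.665 therm
Cost = 7.665 × £1.63/therm = £12.49 ≈ £12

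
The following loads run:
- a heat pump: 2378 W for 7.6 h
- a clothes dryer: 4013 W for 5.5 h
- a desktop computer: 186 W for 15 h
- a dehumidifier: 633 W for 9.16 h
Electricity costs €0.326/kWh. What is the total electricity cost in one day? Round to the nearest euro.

€16

heat pump: 2378 W × 7.6 h = 18,073 Wh = 18.07 kWh
clothes dryer: 4013 W × 5.5 h = 22,072 Wh = 22.07 kWh
desktop computer: 186 W × 15 h = 2,790 Wh = 2.79 kWh
dehumidifier: 633 W × 9.16 h = 5,798 Wh = 5.798 kWh
Total energy = 18.07 + 22.07 + 2.79 + 5.798 = 48.73 kWh
Cost = 48.73 kWh × €0.326 = €15.89 ≈ €16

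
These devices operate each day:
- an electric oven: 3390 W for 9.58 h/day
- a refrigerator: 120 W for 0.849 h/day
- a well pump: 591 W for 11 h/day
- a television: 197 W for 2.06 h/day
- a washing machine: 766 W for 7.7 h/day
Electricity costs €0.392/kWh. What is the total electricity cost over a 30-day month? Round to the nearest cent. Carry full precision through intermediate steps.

electric oven: 3390 W × 9.58 h × 30 d = 974,286 Wh = 974.3 kWh
refrigerator: 120 W × 0.849 h × 30 d = 3,056 Wh = 3.056 kWh
well pump: 591 W × 11 h × 30 d = 195,030 Wh = 195 kWh
television: 197 W × 2.06 h × 30 d = 12,175 Wh = 12.17 kWh
washing machine: 766 W × 7.7 h × 30 d = 176,946 Wh = 176.9 kWh
Total energy = 974.3 + 3.056 + 195 + 12.17 + 176.9 = 1,361 kWh
Cost = 1,361 kWh × €0.392 = €533.71

€533.71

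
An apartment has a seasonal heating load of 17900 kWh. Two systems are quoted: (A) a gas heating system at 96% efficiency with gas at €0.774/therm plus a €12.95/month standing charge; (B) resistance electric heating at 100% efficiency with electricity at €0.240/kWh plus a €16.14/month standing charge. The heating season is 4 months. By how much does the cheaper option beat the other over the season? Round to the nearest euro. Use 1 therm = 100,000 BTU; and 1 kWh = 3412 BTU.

Heat load = 17900 kWh × 3412 = 61,074,800 BTU
Gas: input = 61,074,800 / 0.96 = 63,619,583 BTU = 636.2 therm → 636.2 × €0.774 = €492.42; + 4 × €12.95 standing = €544.22
Electric: 61,074,800 BTU / 3412 = 17,900 kWh → × €0.240 = €4,296.00; + 4 × €16.14 standing = €4,360.56
Difference = |€544.22 − €4,360.56| = €3,816.34 ≈ €3816

€3816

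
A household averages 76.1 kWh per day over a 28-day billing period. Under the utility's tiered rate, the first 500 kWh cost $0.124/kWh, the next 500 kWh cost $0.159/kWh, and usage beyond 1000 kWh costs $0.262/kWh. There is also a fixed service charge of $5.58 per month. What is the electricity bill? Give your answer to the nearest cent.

$443.35

Usage = 76.1 kWh/day × 28 days = 2130.8 kWh
First 500 kWh × $0.124 = $62.00
Next 500 kWh × $0.159 = $79.50
Remaining 1130.8 kWh × $0.262 = $296.27
Energy charge = $437.77; + service $5.58 = $443.35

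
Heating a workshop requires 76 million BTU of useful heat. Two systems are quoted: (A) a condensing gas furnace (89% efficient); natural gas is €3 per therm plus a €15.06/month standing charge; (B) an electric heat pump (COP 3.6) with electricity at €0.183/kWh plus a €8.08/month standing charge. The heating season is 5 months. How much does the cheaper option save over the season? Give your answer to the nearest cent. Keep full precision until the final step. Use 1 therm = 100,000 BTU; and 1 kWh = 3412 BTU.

€1464.42

Heat load = 76 × 10⁶ BTU = 76,000,000 BTU
Gas: input = 76,000,000 / 0.89 = 85,393,258 BTU = 853.9 therm → 853.9 × €3 = €2,561.80; + 5 × €15.06 standing = €2,637.10
Heat pump: 76,000,000 BTU / 3412 = 22,270 kWh heat; / 3.6 = 6,187 kWh in → × €0.183 = €1,132.28; + 5 × €8.08 standing = €1,172.68
Difference = |€2,637.10 − €1,172.68| = €1,464.42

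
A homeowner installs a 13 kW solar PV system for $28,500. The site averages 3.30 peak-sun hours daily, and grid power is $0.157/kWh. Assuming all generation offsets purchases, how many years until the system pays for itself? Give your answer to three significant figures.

Daily generation = 13 kW × 3.30 h = 42.9 kWh
Annual generation = 42.9 × 365 = 15658 kWh
Annual savings = 15658 × $0.157 = $2,458.38
Payback = $28,500 / $2,458.38 = 11.6 years

11.6 years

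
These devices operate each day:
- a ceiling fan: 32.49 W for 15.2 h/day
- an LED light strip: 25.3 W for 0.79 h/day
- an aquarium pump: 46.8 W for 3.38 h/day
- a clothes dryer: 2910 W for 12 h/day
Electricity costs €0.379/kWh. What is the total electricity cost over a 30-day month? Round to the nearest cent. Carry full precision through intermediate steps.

ceiling fan: 32.49 W × 15.2 h × 30 d = 14,815 Wh = 14.82 kWh
LED light strip: 25.3 W × 0.79 h × 30 d = 600 Wh = 0.5996 kWh
aquarium pump: 46.8 W × 3.38 h × 30 d = 4,746 Wh = 4.746 kWh
clothes dryer: 2910 W × 12 h × 30 d = 1,047,600 Wh = 1,048 kWh
Total energy = 14.82 + 0.5996 + 4.746 + 1,048 = 1,068 kWh
Cost = 1,068 kWh × €0.379 = €404.68

€404.68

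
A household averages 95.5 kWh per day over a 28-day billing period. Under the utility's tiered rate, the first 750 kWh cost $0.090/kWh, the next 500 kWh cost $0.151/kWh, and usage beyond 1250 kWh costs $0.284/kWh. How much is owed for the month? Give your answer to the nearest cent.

Usage = 95.5 kWh/day × 28 days = 2674 kWh
First 750 kWh × $0.090 = $67.50
Next 500 kWh × $0.151 = $75.50
Remaining 1424 kWh × $0.284 = $404.42
Total = $547.42

$547.42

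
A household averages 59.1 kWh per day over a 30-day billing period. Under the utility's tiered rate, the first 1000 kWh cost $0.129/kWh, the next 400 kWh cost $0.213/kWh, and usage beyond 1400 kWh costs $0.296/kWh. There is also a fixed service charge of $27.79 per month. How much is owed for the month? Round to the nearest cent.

$352.40

Usage = 59.1 kWh/day × 30 days = 1773 kWh
First 1000 kWh × $0.129 = $129.00
Next 400 kWh × $0.213 = $85.20
Remaining 373 kWh × $0.296 = $110.41
Energy charge = $324.61; + service $27.79 = $352.40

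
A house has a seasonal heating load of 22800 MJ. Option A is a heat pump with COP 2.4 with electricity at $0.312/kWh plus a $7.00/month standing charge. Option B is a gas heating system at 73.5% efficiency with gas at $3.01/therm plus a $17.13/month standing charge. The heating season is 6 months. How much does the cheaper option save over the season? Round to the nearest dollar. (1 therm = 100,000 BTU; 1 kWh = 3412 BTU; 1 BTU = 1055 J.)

Heat load = 22800 MJ = 22,800,000,000 J / 1055 = 21,611,374 BTU
Gas: input = 21,611,374 / 0.735 = 29,403,230 BTU = 294 therm → 294 × $3.01 = $885.04; + 6 × $17.13 standing = $987.82
Heat pump: 21,611,374 BTU / 3412 = 6,334 kWh heat; / 2.4 = 2,639 kWh in → × $0.312 = $823.41; + 6 × $7.00 standing = $865.41
Difference = |$987.82 − $865.41| = $122.41 ≈ $122

$122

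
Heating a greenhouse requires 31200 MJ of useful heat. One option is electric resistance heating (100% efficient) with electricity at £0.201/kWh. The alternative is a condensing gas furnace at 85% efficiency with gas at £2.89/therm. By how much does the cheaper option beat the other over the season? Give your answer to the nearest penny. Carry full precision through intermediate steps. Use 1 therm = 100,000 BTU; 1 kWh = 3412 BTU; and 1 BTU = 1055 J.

£736.67

Heat load = 31200 MJ = 31,200,000,000 J / 1055 = 29,573,460 BTU
Gas: input = 29,573,460 / 0.850 = 34,792,306 BTU = 347.9 therm → 347.9 × £2.89 = £1,005.50
Electric: 29,573,460 BTU / 3412 = 8,667 kWh → × £0.201 = £1,742.16
Difference = |£1,005.50 − £1,742.16| = £736.67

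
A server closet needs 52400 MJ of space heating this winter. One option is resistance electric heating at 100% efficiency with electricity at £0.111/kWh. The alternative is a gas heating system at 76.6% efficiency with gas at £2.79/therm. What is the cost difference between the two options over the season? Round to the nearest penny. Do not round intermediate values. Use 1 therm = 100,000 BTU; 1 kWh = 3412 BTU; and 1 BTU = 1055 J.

Heat load = 52400 MJ = 52,400,000,000 J / 1055 = 49,668,246 BTU
Gas: input = 49,668,246 / 0.766 = 64,841,053 BTU = 648.4 therm → 648.4 × £2.79 = £1,809.07
Electric: 49,668,246 BTU / 3412 = 14,560 kWh → × £0.111 = £1,615.82
Difference = |£1,809.07 − £1,615.82| = £193.25

£193.25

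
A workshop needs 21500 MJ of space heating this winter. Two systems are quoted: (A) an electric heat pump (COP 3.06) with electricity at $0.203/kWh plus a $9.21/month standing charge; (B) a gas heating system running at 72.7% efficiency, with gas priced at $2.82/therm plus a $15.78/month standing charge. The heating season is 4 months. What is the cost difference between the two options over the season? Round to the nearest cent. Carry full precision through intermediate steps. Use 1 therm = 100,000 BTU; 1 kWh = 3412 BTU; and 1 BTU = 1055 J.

$420.54

Heat load = 21500 MJ = 21,500,000,000 J / 1055 = 20,379,147 BTU
Gas: input = 20,379,147 / 0.727 = 28,031,839 BTU = 280.3 therm → 280.3 × $2.82 = $790.50; + 4 × $15.78 standing = $853.62
Heat pump: 20,379,147 BTU / 3412 = 5,973 kWh heat; / 3.06 = 1,952 kWh in → × $0.203 = $396.23; + 4 × $9.21 standing = $433.07
Difference = |$853.62 − $433.07| = $420.54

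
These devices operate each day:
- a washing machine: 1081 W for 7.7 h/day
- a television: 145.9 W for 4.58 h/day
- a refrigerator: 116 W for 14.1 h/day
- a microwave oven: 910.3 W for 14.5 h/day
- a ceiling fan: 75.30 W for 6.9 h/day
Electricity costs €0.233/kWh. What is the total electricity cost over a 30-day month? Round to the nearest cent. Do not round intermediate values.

€170.18

washing machine: 1081 W × 7.7 h × 30 d = 249,711 Wh = 249.7 kWh
television: 145.9 W × 4.58 h × 30 d = 20,047 Wh = 20.05 kWh
refrigerator: 116 W × 14.1 h × 30 d = 49,068 Wh = 49.07 kWh
microwave oven: 910.3 W × 14.5 h × 30 d = 395,980 Wh = 396 kWh
ceiling fan: 75.30 W × 6.9 h × 30 d = 15,587 Wh = 15.59 kWh
Total energy = 249.7 + 20.05 + 49.07 + 396 + 15.59 = 730.4 kWh
Cost = 730.4 kWh × €0.233 = €170.18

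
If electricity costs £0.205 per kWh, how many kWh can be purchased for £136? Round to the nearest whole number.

663 kWh

£136 / £0.205 per kWh = 663.4 kWh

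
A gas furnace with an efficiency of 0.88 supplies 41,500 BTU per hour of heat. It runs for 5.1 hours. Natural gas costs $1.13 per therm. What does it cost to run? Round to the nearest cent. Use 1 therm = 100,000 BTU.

$2.72

Heat delivered = 41,500 BTU/h × 5.1 h = 211,650 BTU
Gas input = 211,650 / 0.88 = 240,511 BTU
= 240,511 / 100,000 = 2.405 therm
Cost = 2.405 × $1.13/therm = $2.72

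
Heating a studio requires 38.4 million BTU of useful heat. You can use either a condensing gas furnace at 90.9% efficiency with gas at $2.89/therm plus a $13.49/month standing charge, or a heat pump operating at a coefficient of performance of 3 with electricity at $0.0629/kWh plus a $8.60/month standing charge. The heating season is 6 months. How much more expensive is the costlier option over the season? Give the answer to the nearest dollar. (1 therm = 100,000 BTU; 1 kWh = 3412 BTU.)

$1014

Heat load = 38.4 × 10⁶ BTU = 38,400,000 BTU
Gas: input = 38,400,000 / 0.909 = 42,244,224 BTU = 422.4 therm → 422.4 × $2.89 = $1,220.86; + 6 × $13.49 standing = $1,301.80
Heat pump: 38,400,000 BTU / 3412 = 11,250 kWh heat; / 3 = 3,751 kWh in → × $0.0629 = $235.97; + 6 × $8.60 standing = $287.57
Difference = |$1,301.80 − $287.57| = $1,014.23 ≈ $1014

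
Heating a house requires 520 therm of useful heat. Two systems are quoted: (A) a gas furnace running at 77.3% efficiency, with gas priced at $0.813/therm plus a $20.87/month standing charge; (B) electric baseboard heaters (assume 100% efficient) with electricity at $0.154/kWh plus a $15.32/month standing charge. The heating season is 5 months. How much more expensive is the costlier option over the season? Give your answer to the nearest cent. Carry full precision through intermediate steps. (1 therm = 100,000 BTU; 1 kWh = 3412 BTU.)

$1772.35

Heat load = 520 therm × 100,000 = 52,000,000 BTU
Gas: input = 52,000,000 / 0.773 = 67,270,375 BTU = 672.7 therm → 672.7 × $0.813 = $546.91; + 5 × $20.87 standing = $651.26
Electric: 52,000,000 BTU / 3412 = 15,240 kWh → × $0.154 = $2,347.01; + 5 × $15.32 standing = $2,423.61
Difference = |$651.26 − $2,423.61| = $1,772.35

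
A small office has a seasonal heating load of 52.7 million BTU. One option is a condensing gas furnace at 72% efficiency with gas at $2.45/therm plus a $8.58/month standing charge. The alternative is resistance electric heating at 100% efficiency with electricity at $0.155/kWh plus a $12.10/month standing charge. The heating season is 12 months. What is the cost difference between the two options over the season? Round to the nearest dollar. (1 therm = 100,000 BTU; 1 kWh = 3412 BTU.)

Heat load = 52.7 × 10⁶ BTU = 52,700,000 BTU
Gas: input = 52,700,000 / 0.72 = 73,194,444 BTU = 731.9 therm → 731.9 × $2.45 = $1,793.26; + 12 × $8.58 standing = $1,896.22
Electric: 52,700,000 BTU / 3412 = 15,450 kWh → × $0.155 = $2,394.05; + 12 × $12.10 standing = $2,539.25
Difference = |$1,896.22 − $2,539.25| = $643.03 ≈ $643

$643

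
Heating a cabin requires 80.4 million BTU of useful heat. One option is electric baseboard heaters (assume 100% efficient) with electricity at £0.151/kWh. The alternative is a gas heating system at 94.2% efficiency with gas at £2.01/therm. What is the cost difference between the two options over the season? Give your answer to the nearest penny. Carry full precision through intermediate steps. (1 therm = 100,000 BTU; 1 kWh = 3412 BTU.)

£1842.61

Heat load = 80.4 × 10⁶ BTU = 80,400,000 BTU
Gas: input = 80,400,000 / 0.942 = 85,350,318 BTU = 853.5 therm → 853.5 × £2.01 = £1,715.54
Electric: 80,400,000 BTU / 3412 = 23,560 kWh → × £0.151 = £3,558.15
Difference = |£1,715.54 − £3,558.15| = £1,842.61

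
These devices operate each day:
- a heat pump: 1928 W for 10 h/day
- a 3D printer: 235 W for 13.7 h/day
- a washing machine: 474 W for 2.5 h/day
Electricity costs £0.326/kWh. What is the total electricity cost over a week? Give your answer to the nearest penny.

£54.05

heat pump: 1928 W × 10 h × 7 d = 134,960 Wh = 135 kWh
3D printer: 235 W × 13.7 h × 7 d = 22,536 Wh = 22.54 kWh
washing machine: 474 W × 2.5 h × 7 d = 8,295 Wh = 8.295 kWh
Total energy = 135 + 22.54 + 8.295 = 165.8 kWh
Cost = 165.8 kWh × £0.326 = £54.05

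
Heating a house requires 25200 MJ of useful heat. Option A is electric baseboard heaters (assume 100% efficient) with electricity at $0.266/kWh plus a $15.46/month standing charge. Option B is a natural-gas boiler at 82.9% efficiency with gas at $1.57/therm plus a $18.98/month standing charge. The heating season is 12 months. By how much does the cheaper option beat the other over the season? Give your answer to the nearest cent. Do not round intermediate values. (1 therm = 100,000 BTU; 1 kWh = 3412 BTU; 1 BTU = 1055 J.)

$1367.57

Heat load = 25200 MJ = 25,200,000,000 J / 1055 = 23,886,256 BTU
Gas: input = 23,886,256 / 0.829 = 28,813,336 BTU = 288.1 therm → 288.1 × $1.57 = $452.37; + 12 × $18.98 standing = $680.13
Electric: 23,886,256 BTU / 3412 = 7,001 kWh → × $0.266 = $1,862.18; + 12 × $15.46 standing = $2,047.70
Difference = |$680.13 − $2,047.70| = $1,367.57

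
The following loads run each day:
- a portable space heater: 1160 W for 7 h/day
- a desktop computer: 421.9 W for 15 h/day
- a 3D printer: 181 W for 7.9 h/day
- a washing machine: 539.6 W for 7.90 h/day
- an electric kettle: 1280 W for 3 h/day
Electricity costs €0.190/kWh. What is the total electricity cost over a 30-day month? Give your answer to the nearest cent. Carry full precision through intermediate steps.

portable space heater: 1160 W × 7 h × 30 d = 243,600 Wh = 243.6 kWh
desktop computer: 421.9 W × 15 h × 30 d = 189,855 Wh = 189.9 kWh
3D printer: 181 W × 7.9 h × 30 d = 42,897 Wh = 42.9 kWh
washing machine: 539.6 W × 7.90 h × 30 d = 127,885 Wh = 127.9 kWh
electric kettle: 1280 W × 3 h × 30 d = 115,200 Wh = 115.2 kWh
Total energy = 243.6 + 189.9 + 42.9 + 127.9 + 115.2 = 719.4 kWh
Cost = 719.4 kWh × €0.190 = €136.69

€136.69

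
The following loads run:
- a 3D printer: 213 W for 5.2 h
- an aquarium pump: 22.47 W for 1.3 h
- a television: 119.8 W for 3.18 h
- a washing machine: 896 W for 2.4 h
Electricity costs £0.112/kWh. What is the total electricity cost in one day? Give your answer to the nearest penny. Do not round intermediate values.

£0.41

3D printer: 213 W × 5.2 h = 1,108 Wh = 1.108 kWh
aquarium pump: 22.47 W × 1.3 h = 29 Wh = 0.02921 kWh
television: 119.8 W × 3.18 h = 381 Wh = 0.381 kWh
washing machine: 896 W × 2.4 h = 2,150 Wh = 2.15 kWh
Total energy = 1.108 + 0.02921 + 0.381 + 2.15 = 3.668 kWh
Cost = 3.668 kWh × £0.112 = £0.41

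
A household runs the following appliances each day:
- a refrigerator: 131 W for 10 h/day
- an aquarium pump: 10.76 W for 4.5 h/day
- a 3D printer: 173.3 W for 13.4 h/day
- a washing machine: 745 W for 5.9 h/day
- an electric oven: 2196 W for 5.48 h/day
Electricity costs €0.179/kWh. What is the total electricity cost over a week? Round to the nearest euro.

refrigerator: 131 W × 10 h × 7 d = 9,170 Wh = 9.17 kWh
aquarium pump: 10.76 W × 4.5 h × 7 d = 339 Wh = 0.3389 kWh
3D printer: 173.3 W × 13.4 h × 7 d = 16,256 Wh = 16.26 kWh
washing machine: 745 W × 5.9 h × 7 d = 30,768 Wh = 30.77 kWh
electric oven: 2196 W × 5.48 h × 7 d = 84,239 Wh = 84.24 kWh
Total energy = 9.17 + 0.3389 + 16.26 + 30.77 + 84.24 = 140.8 kWh
Cost = 140.8 kWh × €0.179 = €25.20 ≈ €25

€25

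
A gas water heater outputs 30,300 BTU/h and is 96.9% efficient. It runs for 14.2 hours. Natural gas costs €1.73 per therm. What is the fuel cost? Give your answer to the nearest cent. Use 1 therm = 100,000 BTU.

€7.68

Heat delivered = 30,300 BTU/h × 14.2 h = 430,260 BTU
Gas input = 430,260 / 0.969 = 444,025 BTU
= 444,025 / 100,000 = 4.44 therm
Cost = 4.44 × €1.73/therm = €7.68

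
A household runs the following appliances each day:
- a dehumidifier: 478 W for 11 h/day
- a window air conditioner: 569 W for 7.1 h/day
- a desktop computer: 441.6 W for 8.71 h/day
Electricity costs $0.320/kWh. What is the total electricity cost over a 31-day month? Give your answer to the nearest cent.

$130.39

dehumidifier: 478 W × 11 h × 31 d = 162,998 Wh = 163 kWh
window air conditioner: 569 W × 7.1 h × 31 d = 125,237 Wh = 125.2 kWh
desktop computer: 441.6 W × 8.71 h × 31 d = 119,236 Wh = 119.2 kWh
Total energy = 163 + 125.2 + 119.2 = 407.5 kWh
Cost = 407.5 kWh × $0.320 = $130.39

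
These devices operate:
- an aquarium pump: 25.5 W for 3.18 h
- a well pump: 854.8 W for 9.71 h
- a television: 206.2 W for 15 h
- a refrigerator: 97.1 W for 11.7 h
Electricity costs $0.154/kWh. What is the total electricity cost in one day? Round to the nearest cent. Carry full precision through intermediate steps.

aquarium pump: 25.5 W × 3.18 h = 81 Wh = 0.08109 kWh
well pump: 854.8 W × 9.71 h = 8,300 Wh = 8.3 kWh
television: 206.2 W × 15 h = 3,093 Wh = 3.093 kWh
refrigerator: 97.1 W × 11.7 h = 1,136 Wh = 1.136 kWh
Total energy = 0.08109 + 8.3 + 3.093 + 1.136 = 12.61 kWh
Cost = 12.61 kWh × $0.154 = $1.94

$1.94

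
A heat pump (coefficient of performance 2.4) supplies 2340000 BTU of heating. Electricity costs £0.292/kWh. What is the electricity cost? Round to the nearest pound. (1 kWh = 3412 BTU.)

£83

Heat delivered = 2,340,000 BTU / 3412 = 685.8 kWh
Electrical input = 685.8 kWh / 2.4 = 285.8 kWh
Cost = 285.8 × £0.292/kWh = £83.44 ≈ £83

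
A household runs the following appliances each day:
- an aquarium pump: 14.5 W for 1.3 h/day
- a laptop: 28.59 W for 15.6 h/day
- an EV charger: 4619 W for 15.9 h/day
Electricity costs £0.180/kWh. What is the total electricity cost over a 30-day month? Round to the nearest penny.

£399.10

aquarium pump: 14.5 W × 1.3 h × 30 d = 566 Wh = 0.5655 kWh
laptop: 28.59 W × 15.6 h × 30 d = 13,380 Wh = 13.38 kWh
EV charger: 4619 W × 15.9 h × 30 d = 2,203,263 Wh = 2,203 kWh
Total energy = 0.5655 + 13.38 + 2,203 = 2,217 kWh
Cost = 2,217 kWh × £0.180 = £399.10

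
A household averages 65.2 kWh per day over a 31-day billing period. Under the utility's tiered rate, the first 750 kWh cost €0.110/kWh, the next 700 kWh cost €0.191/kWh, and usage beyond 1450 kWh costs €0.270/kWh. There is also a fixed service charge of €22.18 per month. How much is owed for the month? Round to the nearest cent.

€392.60

Usage = 65.2 kWh/day × 31 days = 2021.2 kWh
First 750 kWh × €0.110 = €82.50
Next 700 kWh × €0.191 = €133.70
Remaining 571.2 kWh × €0.270 = €154.22
Energy charge = €370.42; + service €22.18 = €392.60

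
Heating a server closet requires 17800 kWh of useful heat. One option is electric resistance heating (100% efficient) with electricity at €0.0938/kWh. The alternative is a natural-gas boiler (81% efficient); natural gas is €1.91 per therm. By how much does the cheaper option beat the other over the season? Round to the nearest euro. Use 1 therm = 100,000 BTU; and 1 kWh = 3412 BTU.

Heat load = 17800 kWh × 3412 = 60,733,600 BTU
Gas: input = 60,733,600 / 0.81 = 74,979,753 BTU = 749.8 therm → 749.8 × €1.91 = €1,432.11
Electric: 60,733,600 BTU / 3412 = 17,800 kWh → × €0.0938 = €1,669.64
Difference = |€1,432.11 − €1,669.64| = €237.53 ≈ €238

€238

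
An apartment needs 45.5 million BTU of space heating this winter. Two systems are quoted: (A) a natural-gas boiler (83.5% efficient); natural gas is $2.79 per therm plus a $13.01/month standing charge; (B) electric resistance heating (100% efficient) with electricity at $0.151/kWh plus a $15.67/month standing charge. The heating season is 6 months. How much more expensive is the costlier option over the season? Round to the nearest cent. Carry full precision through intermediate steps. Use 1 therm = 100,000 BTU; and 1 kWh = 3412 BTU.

$509.29

Heat load = 45.5 × 10⁶ BTU = 45,500,000 BTU
Gas: input = 45,500,000 / 0.835 = 54,491,018 BTU = 544.9 therm → 544.9 × $2.79 = $1,520.30; + 6 × $13.01 standing = $1,598.36
Electric: 45,500,000 BTU / 3412 = 13,340 kWh → × $0.151 = $2,013.63; + 6 × $15.67 standing = $2,107.65
Difference = |$1,598.36 − $2,107.65| = $509.29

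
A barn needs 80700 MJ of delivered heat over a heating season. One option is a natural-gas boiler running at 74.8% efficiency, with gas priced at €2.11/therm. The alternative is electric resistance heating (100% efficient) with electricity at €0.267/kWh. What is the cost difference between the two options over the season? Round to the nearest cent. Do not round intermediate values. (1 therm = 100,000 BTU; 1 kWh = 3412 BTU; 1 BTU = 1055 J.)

€3828.06

Heat load = 80700 MJ = 80,700,000,000 J / 1055 = 76,492,891 BTU
Gas: input = 76,492,891 / 0.748 = 102,263,223 BTU = 1,023 therm → 1,023 × €2.11 = €2,157.75
Electric: 76,492,891 BTU / 3412 = 22,420 kWh → × €0.267 = €5,985.82
Difference = |€2,157.75 − €5,985.82| = €3,828.06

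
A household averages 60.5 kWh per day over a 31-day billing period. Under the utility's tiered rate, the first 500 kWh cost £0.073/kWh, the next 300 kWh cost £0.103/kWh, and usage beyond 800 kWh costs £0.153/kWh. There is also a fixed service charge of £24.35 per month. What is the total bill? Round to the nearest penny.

Usage = 60.5 kWh/day × 31 days = 1875.5 kWh
First 500 kWh × £0.073 = £36.50
Next 300 kWh × £0.103 = £30.90
Remaining 1075.5 kWh × £0.153 = £164.55
Energy charge = £231.95; + service £24.35 = £256.30

£256.30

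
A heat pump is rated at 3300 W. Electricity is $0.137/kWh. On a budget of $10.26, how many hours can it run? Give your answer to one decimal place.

22.7 h

Energy budget = $10.26 / $0.137 per kWh = 74.89 kWh = 74,891 Wh
Runtime = 74,891 Wh / 3300 W = 22.69 h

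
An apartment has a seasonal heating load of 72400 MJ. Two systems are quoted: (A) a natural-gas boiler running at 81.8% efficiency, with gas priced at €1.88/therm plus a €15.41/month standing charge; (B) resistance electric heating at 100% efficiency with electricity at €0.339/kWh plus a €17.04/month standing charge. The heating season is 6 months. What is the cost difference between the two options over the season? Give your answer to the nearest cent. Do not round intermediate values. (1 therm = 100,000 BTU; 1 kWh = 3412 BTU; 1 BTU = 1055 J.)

Heat load = 72400 MJ = 72,400,000,000 J / 1055 = 68,625,592 BTU
Gas: input = 68,625,592 / 0.818 = 83,894,367 BTU = 838.9 therm → 838.9 × €1.88 = €1,577.21; + 6 × €15.41 standing = €1,669.67
Electric: 68,625,592 BTU / 3412 = 20,110 kWh → × €0.339 = €6,818.31; + 6 × €17.04 standing = €6,920.55
Difference = |€1,669.67 − €6,920.55| = €5,250.88

€5250.88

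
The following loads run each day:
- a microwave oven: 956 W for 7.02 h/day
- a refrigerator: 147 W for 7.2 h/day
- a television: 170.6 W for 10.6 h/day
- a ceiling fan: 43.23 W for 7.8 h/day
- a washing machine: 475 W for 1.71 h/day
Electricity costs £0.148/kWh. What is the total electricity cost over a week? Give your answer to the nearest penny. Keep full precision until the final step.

microwave oven: 956 W × 7.02 h × 7 d = 46,978 Wh = 46.98 kWh
refrigerator: 147 W × 7.2 h × 7 d = 7,409 Wh = 7.409 kWh
television: 170.6 W × 10.6 h × 7 d = 12,659 Wh = 12.66 kWh
ceiling fan: 43.23 W × 7.8 h × 7 d = 2,360 Wh = 2.36 kWh
washing machine: 475 W × 1.71 h × 7 d = 5,686 Wh = 5.686 kWh
Total energy = 46.98 + 7.409 + 12.66 + 2.36 + 5.686 = 75.09 kWh
Cost = 75.09 kWh × £0.148 = £11.11

£11.11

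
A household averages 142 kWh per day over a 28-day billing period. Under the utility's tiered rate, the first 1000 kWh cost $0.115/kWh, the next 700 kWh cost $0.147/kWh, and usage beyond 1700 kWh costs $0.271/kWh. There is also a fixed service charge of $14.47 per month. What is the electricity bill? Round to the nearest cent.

Usage = 142 kWh/day × 28 days = 3976 kWh
First 1000 kWh × $0.115 = $115.00
Next 700 kWh × $0.147 = $102.90
Remaining 2276 kWh × $0.271 = $616.80
Energy charge = $834.70; + service $14.47 = $849.17

$849.17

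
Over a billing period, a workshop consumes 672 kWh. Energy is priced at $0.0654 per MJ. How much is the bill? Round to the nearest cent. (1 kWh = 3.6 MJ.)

$158.22

672 kWh × (3.6 MJ/kWh) = 2,419 MJ
Cost = 2,419 MJ × $0.0654/MJ = $158.22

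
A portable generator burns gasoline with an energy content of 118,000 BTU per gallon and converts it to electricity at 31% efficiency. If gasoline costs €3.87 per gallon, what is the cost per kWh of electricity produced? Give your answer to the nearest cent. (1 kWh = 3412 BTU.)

Electrical output per gallon = 118,000 BTU × 0.31 / 3412 BTU/kWh = 10.72 kWh
Cost per kWh = €3.87 / 10.72 kWh = €0.361

€0.36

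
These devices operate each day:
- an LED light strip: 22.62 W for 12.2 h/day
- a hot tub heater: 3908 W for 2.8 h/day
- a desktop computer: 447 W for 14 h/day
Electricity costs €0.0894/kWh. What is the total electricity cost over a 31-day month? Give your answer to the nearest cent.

LED light strip: 22.62 W × 12.2 h × 31 d = 8,555 Wh = 8.555 kWh
hot tub heater: 3908 W × 2.8 h × 31 d = 339,214 Wh = 339.2 kWh
desktop computer: 447 W × 14 h × 31 d = 193,998 Wh = 194 kWh
Total energy = 8.555 + 339.2 + 194 = 541.8 kWh
Cost = 541.8 kWh × €0.0894 = €48.43

€48.43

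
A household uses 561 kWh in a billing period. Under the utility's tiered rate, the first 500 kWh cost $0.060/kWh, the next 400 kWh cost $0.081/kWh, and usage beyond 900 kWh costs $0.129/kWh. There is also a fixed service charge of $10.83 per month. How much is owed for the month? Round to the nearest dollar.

First 500 kWh × $0.060 = $30.00
Next 61 kWh × $0.081 = $4.94
Remaining tier: 0 kWh (not reached)
Energy charge = $34.94; + service $10.83 = $45.77 ≈ $46

$46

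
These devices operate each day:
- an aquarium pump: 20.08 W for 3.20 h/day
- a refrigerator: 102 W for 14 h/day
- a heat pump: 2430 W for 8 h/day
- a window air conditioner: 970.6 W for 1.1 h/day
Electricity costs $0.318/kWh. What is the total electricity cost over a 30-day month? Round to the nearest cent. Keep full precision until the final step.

aquarium pump: 20.08 W × 3.20 h × 30 d = 1,928 Wh = 1.928 kWh
refrigerator: 102 W × 14 h × 30 d = 42,840 Wh = 42.84 kWh
heat pump: 2430 W × 8 h × 30 d = 583,200 Wh = 583.2 kWh
window air conditioner: 970.6 W × 1.1 h × 30 d = 32,030 Wh = 32.03 kWh
Total energy = 1.928 + 42.84 + 583.2 + 32.03 = 660 kWh
Cost = 660 kWh × $0.318 = $209.88

$209.88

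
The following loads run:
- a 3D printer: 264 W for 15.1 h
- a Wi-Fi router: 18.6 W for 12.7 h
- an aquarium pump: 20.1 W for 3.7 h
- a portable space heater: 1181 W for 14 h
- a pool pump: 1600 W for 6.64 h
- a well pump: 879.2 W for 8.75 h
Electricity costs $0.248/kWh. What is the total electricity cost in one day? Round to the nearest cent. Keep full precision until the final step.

3D printer: 264 W × 15.1 h = 3,986 Wh = 3.986 kWh
Wi-Fi router: 18.6 W × 12.7 h = 236 Wh = 0.2362 kWh
aquarium pump: 20.1 W × 3.7 h = 74 Wh = 0.07437 kWh
portable space heater: 1181 W × 14 h = 16,534 Wh = 16.53 kWh
pool pump: 1600 W × 6.64 h = 10,624 Wh = 10.62 kWh
well pump: 879.2 W × 8.75 h = 7,693 Wh = 7.693 kWh
Total energy = 3.986 + 0.2362 + 0.07437 + 16.53 + 10.62 + 7.693 = 39.15 kWh
Cost = 39.15 kWh × $0.248 = $9.71

$9.71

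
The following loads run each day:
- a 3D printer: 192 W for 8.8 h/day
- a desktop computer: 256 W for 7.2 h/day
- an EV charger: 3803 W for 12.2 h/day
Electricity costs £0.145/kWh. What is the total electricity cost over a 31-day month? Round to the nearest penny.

£224.43

3D printer: 192 W × 8.8 h × 31 d = 52,378 Wh = 52.38 kWh
desktop computer: 256 W × 7.2 h × 31 d = 57,139 Wh = 57.14 kWh
EV charger: 3803 W × 12.2 h × 31 d = 1,438,295 Wh = 1,438 kWh
Total energy = 52.38 + 57.14 + 1,438 = 1,548 kWh
Cost = 1,548 kWh × £0.145 = £224.43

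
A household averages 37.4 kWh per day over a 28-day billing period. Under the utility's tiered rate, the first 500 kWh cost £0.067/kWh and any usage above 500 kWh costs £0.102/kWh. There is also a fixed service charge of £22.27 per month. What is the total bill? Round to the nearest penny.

Usage = 37.4 kWh/day × 28 days = 1047.2 kWh
First 500 kWh × £0.067 = £33.50
Remaining 547.2 kWh × £0.102 = £55.81
Energy charge = £89.31; + service £22.27 = £111.58

£111.58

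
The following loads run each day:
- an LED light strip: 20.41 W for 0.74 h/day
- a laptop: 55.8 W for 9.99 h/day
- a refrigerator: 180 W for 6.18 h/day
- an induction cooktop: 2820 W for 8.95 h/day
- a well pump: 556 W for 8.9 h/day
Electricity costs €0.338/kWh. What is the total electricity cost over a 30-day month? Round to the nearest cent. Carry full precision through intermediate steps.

LED light strip: 20.41 W × 0.74 h × 30 d = 453 Wh = 0.4531 kWh
laptop: 55.8 W × 9.99 h × 30 d = 16,723 Wh = 16.72 kWh
refrigerator: 180 W × 6.18 h × 30 d = 33,372 Wh = 33.37 kWh
induction cooktop: 2820 W × 8.95 h × 30 d = 757,170 Wh = 757.2 kWh
well pump: 556 W × 8.9 h × 30 d = 148,452 Wh = 148.5 kWh
Total energy = 0.4531 + 16.72 + 33.37 + 757.2 + 148.5 = 956.2 kWh
Cost = 956.2 kWh × €0.338 = €323.19

€323.19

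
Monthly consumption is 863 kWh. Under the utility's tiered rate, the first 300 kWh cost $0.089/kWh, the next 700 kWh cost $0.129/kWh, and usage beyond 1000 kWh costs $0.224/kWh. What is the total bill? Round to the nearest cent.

$99.33

First 300 kWh × $0.089 = $26.70
Next 563 kWh × $0.129 = $72.63
Remaining tier: 0 kWh (not reached)
Total = $99.33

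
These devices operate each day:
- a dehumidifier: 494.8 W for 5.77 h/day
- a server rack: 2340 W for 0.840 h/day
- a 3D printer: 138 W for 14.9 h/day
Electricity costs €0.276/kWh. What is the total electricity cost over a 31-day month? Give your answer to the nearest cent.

dehumidifier: 494.8 W × 5.77 h × 31 d = 88,505 Wh = 88.5 kWh
server rack: 2340 W × 0.840 h × 31 d = 60,934 Wh = 60.93 kWh
3D printer: 138 W × 14.9 h × 31 d = 63,742 Wh = 63.74 kWh
Total energy = 88.5 + 60.93 + 63.74 = 213.2 kWh
Cost = 213.2 kWh × €0.276 = €58.84

€58.84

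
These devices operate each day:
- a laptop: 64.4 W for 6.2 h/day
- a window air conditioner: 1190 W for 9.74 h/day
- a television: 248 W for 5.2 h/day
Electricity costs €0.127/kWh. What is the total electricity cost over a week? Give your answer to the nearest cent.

laptop: 64.4 W × 6.2 h × 7 d = 2,795 Wh = 2.795 kWh
window air conditioner: 1190 W × 9.74 h × 7 d = 81,134 Wh = 81.13 kWh
television: 248 W × 5.2 h × 7 d = 9,027 Wh = 9.027 kWh
Total energy = 2.795 + 81.13 + 9.027 = 92.96 kWh
Cost = 92.96 kWh × €0.127 = €11.81

€11.81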